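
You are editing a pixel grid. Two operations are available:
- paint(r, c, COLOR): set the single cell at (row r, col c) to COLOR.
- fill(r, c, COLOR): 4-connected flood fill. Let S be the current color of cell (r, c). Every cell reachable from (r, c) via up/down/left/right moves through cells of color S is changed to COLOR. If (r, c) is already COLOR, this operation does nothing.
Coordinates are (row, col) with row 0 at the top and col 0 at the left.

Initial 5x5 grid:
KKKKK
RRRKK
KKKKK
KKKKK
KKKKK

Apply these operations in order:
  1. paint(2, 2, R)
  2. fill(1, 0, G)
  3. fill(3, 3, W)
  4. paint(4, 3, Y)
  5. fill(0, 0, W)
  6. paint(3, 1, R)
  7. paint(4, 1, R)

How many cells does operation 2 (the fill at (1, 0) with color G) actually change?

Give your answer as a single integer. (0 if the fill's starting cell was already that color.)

After op 1 paint(2,2,R):
KKKKK
RRRKK
KKRKK
KKKKK
KKKKK
After op 2 fill(1,0,G) [4 cells changed]:
KKKKK
GGGKK
KKGKK
KKKKK
KKKKK

Answer: 4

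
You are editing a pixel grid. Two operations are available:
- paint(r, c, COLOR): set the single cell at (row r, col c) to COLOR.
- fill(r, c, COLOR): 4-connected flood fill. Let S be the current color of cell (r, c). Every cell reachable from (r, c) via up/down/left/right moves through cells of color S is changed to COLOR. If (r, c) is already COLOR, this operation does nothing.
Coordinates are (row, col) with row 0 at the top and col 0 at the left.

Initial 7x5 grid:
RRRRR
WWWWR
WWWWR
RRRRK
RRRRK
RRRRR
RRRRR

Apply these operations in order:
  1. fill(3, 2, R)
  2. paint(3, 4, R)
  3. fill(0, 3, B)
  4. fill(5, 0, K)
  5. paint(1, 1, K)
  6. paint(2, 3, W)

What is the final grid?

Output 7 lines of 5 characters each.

After op 1 fill(3,2,R) [0 cells changed]:
RRRRR
WWWWR
WWWWR
RRRRK
RRRRK
RRRRR
RRRRR
After op 2 paint(3,4,R):
RRRRR
WWWWR
WWWWR
RRRRR
RRRRK
RRRRR
RRRRR
After op 3 fill(0,3,B) [26 cells changed]:
BBBBB
WWWWB
WWWWB
BBBBB
BBBBK
BBBBB
BBBBB
After op 4 fill(5,0,K) [26 cells changed]:
KKKKK
WWWWK
WWWWK
KKKKK
KKKKK
KKKKK
KKKKK
After op 5 paint(1,1,K):
KKKKK
WKWWK
WWWWK
KKKKK
KKKKK
KKKKK
KKKKK
After op 6 paint(2,3,W):
KKKKK
WKWWK
WWWWK
KKKKK
KKKKK
KKKKK
KKKKK

Answer: KKKKK
WKWWK
WWWWK
KKKKK
KKKKK
KKKKK
KKKKK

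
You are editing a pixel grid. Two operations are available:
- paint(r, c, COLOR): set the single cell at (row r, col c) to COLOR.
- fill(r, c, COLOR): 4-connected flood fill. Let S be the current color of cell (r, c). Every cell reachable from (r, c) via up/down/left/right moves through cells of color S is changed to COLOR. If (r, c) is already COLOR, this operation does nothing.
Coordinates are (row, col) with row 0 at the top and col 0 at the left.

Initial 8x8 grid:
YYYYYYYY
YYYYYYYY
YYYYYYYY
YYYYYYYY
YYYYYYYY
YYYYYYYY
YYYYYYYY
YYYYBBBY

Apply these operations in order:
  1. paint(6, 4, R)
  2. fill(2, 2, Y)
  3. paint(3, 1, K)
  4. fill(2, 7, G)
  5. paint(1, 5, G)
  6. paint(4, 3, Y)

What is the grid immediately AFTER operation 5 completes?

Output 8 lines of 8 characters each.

After op 1 paint(6,4,R):
YYYYYYYY
YYYYYYYY
YYYYYYYY
YYYYYYYY
YYYYYYYY
YYYYYYYY
YYYYRYYY
YYYYBBBY
After op 2 fill(2,2,Y) [0 cells changed]:
YYYYYYYY
YYYYYYYY
YYYYYYYY
YYYYYYYY
YYYYYYYY
YYYYYYYY
YYYYRYYY
YYYYBBBY
After op 3 paint(3,1,K):
YYYYYYYY
YYYYYYYY
YYYYYYYY
YKYYYYYY
YYYYYYYY
YYYYYYYY
YYYYRYYY
YYYYBBBY
After op 4 fill(2,7,G) [59 cells changed]:
GGGGGGGG
GGGGGGGG
GGGGGGGG
GKGGGGGG
GGGGGGGG
GGGGGGGG
GGGGRGGG
GGGGBBBG
After op 5 paint(1,5,G):
GGGGGGGG
GGGGGGGG
GGGGGGGG
GKGGGGGG
GGGGGGGG
GGGGGGGG
GGGGRGGG
GGGGBBBG

Answer: GGGGGGGG
GGGGGGGG
GGGGGGGG
GKGGGGGG
GGGGGGGG
GGGGGGGG
GGGGRGGG
GGGGBBBG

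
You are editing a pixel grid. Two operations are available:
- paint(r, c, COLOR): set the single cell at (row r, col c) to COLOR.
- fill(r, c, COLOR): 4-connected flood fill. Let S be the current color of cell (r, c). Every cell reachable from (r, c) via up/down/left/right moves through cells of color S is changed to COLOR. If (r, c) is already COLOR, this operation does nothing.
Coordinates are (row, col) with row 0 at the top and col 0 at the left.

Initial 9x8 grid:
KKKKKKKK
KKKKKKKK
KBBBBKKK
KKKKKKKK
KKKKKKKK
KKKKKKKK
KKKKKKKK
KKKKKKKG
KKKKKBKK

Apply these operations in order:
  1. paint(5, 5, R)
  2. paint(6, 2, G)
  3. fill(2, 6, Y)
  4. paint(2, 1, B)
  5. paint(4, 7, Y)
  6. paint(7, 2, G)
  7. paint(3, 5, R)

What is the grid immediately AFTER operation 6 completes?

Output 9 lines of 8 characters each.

Answer: YYYYYYYY
YYYYYYYY
YBBBBYYY
YYYYYYYY
YYYYYYYY
YYYYYRYY
YYGYYYYY
YYGYYYYG
YYYYYBYY

Derivation:
After op 1 paint(5,5,R):
KKKKKKKK
KKKKKKKK
KBBBBKKK
KKKKKKKK
KKKKKKKK
KKKKKRKK
KKKKKKKK
KKKKKKKG
KKKKKBKK
After op 2 paint(6,2,G):
KKKKKKKK
KKKKKKKK
KBBBBKKK
KKKKKKKK
KKKKKKKK
KKKKKRKK
KKGKKKKK
KKKKKKKG
KKKKKBKK
After op 3 fill(2,6,Y) [64 cells changed]:
YYYYYYYY
YYYYYYYY
YBBBBYYY
YYYYYYYY
YYYYYYYY
YYYYYRYY
YYGYYYYY
YYYYYYYG
YYYYYBYY
After op 4 paint(2,1,B):
YYYYYYYY
YYYYYYYY
YBBBBYYY
YYYYYYYY
YYYYYYYY
YYYYYRYY
YYGYYYYY
YYYYYYYG
YYYYYBYY
After op 5 paint(4,7,Y):
YYYYYYYY
YYYYYYYY
YBBBBYYY
YYYYYYYY
YYYYYYYY
YYYYYRYY
YYGYYYYY
YYYYYYYG
YYYYYBYY
After op 6 paint(7,2,G):
YYYYYYYY
YYYYYYYY
YBBBBYYY
YYYYYYYY
YYYYYYYY
YYYYYRYY
YYGYYYYY
YYGYYYYG
YYYYYBYY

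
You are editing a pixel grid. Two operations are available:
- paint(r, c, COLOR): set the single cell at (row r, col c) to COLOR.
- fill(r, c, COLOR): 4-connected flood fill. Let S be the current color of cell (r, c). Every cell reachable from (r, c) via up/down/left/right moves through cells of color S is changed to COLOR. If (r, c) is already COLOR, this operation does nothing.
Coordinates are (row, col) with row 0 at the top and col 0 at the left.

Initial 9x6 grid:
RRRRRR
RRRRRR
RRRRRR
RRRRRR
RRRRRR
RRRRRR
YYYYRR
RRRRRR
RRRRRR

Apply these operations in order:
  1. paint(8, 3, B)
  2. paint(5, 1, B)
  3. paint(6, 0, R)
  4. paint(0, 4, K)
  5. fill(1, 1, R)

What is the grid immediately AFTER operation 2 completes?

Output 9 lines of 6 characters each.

Answer: RRRRRR
RRRRRR
RRRRRR
RRRRRR
RRRRRR
RBRRRR
YYYYRR
RRRRRR
RRRBRR

Derivation:
After op 1 paint(8,3,B):
RRRRRR
RRRRRR
RRRRRR
RRRRRR
RRRRRR
RRRRRR
YYYYRR
RRRRRR
RRRBRR
After op 2 paint(5,1,B):
RRRRRR
RRRRRR
RRRRRR
RRRRRR
RRRRRR
RBRRRR
YYYYRR
RRRRRR
RRRBRR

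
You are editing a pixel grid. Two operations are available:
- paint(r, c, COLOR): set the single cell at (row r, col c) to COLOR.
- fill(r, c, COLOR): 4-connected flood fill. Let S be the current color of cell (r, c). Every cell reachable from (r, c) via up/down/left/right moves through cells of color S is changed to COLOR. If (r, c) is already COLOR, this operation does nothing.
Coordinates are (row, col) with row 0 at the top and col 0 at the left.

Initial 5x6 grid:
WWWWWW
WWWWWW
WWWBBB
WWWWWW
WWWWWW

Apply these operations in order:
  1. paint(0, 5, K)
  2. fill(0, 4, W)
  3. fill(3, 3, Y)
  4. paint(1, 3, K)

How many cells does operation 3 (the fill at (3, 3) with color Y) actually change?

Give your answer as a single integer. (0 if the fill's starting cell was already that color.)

Answer: 26

Derivation:
After op 1 paint(0,5,K):
WWWWWK
WWWWWW
WWWBBB
WWWWWW
WWWWWW
After op 2 fill(0,4,W) [0 cells changed]:
WWWWWK
WWWWWW
WWWBBB
WWWWWW
WWWWWW
After op 3 fill(3,3,Y) [26 cells changed]:
YYYYYK
YYYYYY
YYYBBB
YYYYYY
YYYYYY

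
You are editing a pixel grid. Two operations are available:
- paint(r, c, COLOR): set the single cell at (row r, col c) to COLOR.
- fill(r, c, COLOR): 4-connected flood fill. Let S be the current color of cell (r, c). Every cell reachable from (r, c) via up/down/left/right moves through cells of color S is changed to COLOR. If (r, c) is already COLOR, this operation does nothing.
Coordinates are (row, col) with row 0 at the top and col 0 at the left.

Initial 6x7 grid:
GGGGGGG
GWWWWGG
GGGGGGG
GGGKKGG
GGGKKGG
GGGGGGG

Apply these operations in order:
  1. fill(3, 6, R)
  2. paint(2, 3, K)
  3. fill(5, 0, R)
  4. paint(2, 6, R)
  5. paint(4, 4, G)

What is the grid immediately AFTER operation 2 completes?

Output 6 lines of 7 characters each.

Answer: RRRRRRR
RWWWWRR
RRRKRRR
RRRKKRR
RRRKKRR
RRRRRRR

Derivation:
After op 1 fill(3,6,R) [34 cells changed]:
RRRRRRR
RWWWWRR
RRRRRRR
RRRKKRR
RRRKKRR
RRRRRRR
After op 2 paint(2,3,K):
RRRRRRR
RWWWWRR
RRRKRRR
RRRKKRR
RRRKKRR
RRRRRRR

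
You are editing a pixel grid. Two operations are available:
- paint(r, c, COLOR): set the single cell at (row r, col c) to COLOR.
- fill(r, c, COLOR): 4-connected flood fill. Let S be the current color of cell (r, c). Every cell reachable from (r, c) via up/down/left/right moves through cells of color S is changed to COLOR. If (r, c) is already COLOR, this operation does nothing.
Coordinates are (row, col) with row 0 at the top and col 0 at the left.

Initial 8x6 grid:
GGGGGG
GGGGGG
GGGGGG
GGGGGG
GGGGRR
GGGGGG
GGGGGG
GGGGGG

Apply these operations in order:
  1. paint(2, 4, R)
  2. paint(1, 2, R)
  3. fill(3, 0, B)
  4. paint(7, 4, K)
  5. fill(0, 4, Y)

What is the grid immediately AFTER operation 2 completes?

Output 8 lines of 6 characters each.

Answer: GGGGGG
GGRGGG
GGGGRG
GGGGGG
GGGGRR
GGGGGG
GGGGGG
GGGGGG

Derivation:
After op 1 paint(2,4,R):
GGGGGG
GGGGGG
GGGGRG
GGGGGG
GGGGRR
GGGGGG
GGGGGG
GGGGGG
After op 2 paint(1,2,R):
GGGGGG
GGRGGG
GGGGRG
GGGGGG
GGGGRR
GGGGGG
GGGGGG
GGGGGG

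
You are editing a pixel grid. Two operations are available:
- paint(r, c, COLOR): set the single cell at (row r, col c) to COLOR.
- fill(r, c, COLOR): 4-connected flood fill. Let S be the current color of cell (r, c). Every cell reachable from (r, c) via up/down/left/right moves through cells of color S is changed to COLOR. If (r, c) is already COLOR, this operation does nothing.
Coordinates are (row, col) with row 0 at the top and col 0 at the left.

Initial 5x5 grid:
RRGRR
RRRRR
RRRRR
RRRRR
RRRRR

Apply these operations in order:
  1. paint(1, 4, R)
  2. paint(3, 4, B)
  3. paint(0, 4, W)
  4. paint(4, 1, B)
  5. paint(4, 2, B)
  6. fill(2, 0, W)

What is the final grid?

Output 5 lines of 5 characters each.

Answer: WWGWW
WWWWW
WWWWW
WWWWB
WBBWW

Derivation:
After op 1 paint(1,4,R):
RRGRR
RRRRR
RRRRR
RRRRR
RRRRR
After op 2 paint(3,4,B):
RRGRR
RRRRR
RRRRR
RRRRB
RRRRR
After op 3 paint(0,4,W):
RRGRW
RRRRR
RRRRR
RRRRB
RRRRR
After op 4 paint(4,1,B):
RRGRW
RRRRR
RRRRR
RRRRB
RBRRR
After op 5 paint(4,2,B):
RRGRW
RRRRR
RRRRR
RRRRB
RBBRR
After op 6 fill(2,0,W) [20 cells changed]:
WWGWW
WWWWW
WWWWW
WWWWB
WBBWW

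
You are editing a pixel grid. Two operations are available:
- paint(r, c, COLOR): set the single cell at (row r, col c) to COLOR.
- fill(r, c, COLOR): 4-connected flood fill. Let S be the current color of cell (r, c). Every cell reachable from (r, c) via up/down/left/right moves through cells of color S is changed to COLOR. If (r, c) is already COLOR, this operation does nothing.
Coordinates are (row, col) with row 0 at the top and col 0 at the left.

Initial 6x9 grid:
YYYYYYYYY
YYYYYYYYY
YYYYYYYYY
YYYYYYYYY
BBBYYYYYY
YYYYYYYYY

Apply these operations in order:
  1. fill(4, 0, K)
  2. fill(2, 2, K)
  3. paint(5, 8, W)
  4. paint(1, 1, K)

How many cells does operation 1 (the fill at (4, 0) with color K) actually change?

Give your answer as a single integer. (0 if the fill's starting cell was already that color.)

After op 1 fill(4,0,K) [3 cells changed]:
YYYYYYYYY
YYYYYYYYY
YYYYYYYYY
YYYYYYYYY
KKKYYYYYY
YYYYYYYYY

Answer: 3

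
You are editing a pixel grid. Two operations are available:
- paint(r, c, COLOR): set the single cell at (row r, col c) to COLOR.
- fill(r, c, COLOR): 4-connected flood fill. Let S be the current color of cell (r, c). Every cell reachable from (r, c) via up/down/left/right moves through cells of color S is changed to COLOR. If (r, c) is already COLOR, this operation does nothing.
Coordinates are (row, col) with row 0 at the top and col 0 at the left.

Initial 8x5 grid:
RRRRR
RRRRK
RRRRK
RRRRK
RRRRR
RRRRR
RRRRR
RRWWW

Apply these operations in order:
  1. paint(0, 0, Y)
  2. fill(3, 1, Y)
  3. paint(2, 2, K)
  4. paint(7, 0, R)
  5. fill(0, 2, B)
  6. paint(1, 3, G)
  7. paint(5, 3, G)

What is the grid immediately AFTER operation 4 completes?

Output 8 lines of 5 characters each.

After op 1 paint(0,0,Y):
YRRRR
RRRRK
RRRRK
RRRRK
RRRRR
RRRRR
RRRRR
RRWWW
After op 2 fill(3,1,Y) [33 cells changed]:
YYYYY
YYYYK
YYYYK
YYYYK
YYYYY
YYYYY
YYYYY
YYWWW
After op 3 paint(2,2,K):
YYYYY
YYYYK
YYKYK
YYYYK
YYYYY
YYYYY
YYYYY
YYWWW
After op 4 paint(7,0,R):
YYYYY
YYYYK
YYKYK
YYYYK
YYYYY
YYYYY
YYYYY
RYWWW

Answer: YYYYY
YYYYK
YYKYK
YYYYK
YYYYY
YYYYY
YYYYY
RYWWW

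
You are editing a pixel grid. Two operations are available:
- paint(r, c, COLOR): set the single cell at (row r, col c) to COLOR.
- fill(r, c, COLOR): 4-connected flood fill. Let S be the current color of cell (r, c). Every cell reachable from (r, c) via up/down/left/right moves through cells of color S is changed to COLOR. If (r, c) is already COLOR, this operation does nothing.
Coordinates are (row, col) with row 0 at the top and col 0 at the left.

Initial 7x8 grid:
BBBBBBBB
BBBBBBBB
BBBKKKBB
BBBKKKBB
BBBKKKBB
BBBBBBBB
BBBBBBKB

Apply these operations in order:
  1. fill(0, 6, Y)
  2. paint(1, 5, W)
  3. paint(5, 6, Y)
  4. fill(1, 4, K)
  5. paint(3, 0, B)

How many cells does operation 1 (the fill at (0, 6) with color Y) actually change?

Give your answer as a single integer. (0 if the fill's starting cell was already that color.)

After op 1 fill(0,6,Y) [46 cells changed]:
YYYYYYYY
YYYYYYYY
YYYKKKYY
YYYKKKYY
YYYKKKYY
YYYYYYYY
YYYYYYKY

Answer: 46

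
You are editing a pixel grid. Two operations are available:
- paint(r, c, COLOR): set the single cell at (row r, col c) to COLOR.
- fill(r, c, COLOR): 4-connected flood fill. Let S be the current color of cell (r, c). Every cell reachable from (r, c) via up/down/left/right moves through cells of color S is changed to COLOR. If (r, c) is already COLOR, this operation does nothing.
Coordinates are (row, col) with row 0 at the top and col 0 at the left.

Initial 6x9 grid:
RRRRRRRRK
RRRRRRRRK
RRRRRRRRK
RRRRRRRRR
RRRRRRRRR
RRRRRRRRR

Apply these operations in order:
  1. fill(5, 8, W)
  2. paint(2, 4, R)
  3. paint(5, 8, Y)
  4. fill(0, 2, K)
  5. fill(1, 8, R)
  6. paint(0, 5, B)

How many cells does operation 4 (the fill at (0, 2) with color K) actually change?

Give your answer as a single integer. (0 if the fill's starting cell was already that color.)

Answer: 49

Derivation:
After op 1 fill(5,8,W) [51 cells changed]:
WWWWWWWWK
WWWWWWWWK
WWWWWWWWK
WWWWWWWWW
WWWWWWWWW
WWWWWWWWW
After op 2 paint(2,4,R):
WWWWWWWWK
WWWWWWWWK
WWWWRWWWK
WWWWWWWWW
WWWWWWWWW
WWWWWWWWW
After op 3 paint(5,8,Y):
WWWWWWWWK
WWWWWWWWK
WWWWRWWWK
WWWWWWWWW
WWWWWWWWW
WWWWWWWWY
After op 4 fill(0,2,K) [49 cells changed]:
KKKKKKKKK
KKKKKKKKK
KKKKRKKKK
KKKKKKKKK
KKKKKKKKK
KKKKKKKKY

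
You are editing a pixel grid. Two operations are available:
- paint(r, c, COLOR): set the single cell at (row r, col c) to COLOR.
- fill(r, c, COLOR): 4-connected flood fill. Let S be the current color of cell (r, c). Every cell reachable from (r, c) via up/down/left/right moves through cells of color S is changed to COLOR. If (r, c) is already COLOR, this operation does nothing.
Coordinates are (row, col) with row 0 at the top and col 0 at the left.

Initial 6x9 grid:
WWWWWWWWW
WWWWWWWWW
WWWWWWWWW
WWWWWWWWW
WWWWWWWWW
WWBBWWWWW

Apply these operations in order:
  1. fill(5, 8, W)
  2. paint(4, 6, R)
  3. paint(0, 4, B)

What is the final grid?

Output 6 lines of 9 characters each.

After op 1 fill(5,8,W) [0 cells changed]:
WWWWWWWWW
WWWWWWWWW
WWWWWWWWW
WWWWWWWWW
WWWWWWWWW
WWBBWWWWW
After op 2 paint(4,6,R):
WWWWWWWWW
WWWWWWWWW
WWWWWWWWW
WWWWWWWWW
WWWWWWRWW
WWBBWWWWW
After op 3 paint(0,4,B):
WWWWBWWWW
WWWWWWWWW
WWWWWWWWW
WWWWWWWWW
WWWWWWRWW
WWBBWWWWW

Answer: WWWWBWWWW
WWWWWWWWW
WWWWWWWWW
WWWWWWWWW
WWWWWWRWW
WWBBWWWWW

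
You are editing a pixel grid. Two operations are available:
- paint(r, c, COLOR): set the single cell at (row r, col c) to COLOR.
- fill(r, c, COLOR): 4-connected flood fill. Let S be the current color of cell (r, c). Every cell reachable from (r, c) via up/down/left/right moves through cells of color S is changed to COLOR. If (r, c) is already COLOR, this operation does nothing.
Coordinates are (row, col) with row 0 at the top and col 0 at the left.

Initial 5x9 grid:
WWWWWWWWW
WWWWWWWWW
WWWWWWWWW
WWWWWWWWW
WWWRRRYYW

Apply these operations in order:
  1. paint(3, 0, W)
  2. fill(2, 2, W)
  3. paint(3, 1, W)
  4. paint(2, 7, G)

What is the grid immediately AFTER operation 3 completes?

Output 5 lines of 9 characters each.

Answer: WWWWWWWWW
WWWWWWWWW
WWWWWWWWW
WWWWWWWWW
WWWRRRYYW

Derivation:
After op 1 paint(3,0,W):
WWWWWWWWW
WWWWWWWWW
WWWWWWWWW
WWWWWWWWW
WWWRRRYYW
After op 2 fill(2,2,W) [0 cells changed]:
WWWWWWWWW
WWWWWWWWW
WWWWWWWWW
WWWWWWWWW
WWWRRRYYW
After op 3 paint(3,1,W):
WWWWWWWWW
WWWWWWWWW
WWWWWWWWW
WWWWWWWWW
WWWRRRYYW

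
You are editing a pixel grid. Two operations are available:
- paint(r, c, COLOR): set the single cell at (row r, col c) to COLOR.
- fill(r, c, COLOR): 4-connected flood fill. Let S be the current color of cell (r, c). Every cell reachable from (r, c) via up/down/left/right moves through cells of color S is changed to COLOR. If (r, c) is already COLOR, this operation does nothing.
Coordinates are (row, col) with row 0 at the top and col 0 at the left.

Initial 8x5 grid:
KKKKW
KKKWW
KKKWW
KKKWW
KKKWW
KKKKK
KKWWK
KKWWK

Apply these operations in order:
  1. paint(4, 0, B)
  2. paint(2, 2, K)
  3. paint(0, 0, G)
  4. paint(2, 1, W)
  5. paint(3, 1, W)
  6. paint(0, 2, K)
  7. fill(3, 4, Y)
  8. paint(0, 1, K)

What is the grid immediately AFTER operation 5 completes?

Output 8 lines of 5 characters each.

After op 1 paint(4,0,B):
KKKKW
KKKWW
KKKWW
KKKWW
BKKWW
KKKKK
KKWWK
KKWWK
After op 2 paint(2,2,K):
KKKKW
KKKWW
KKKWW
KKKWW
BKKWW
KKKKK
KKWWK
KKWWK
After op 3 paint(0,0,G):
GKKKW
KKKWW
KKKWW
KKKWW
BKKWW
KKKKK
KKWWK
KKWWK
After op 4 paint(2,1,W):
GKKKW
KKKWW
KWKWW
KKKWW
BKKWW
KKKKK
KKWWK
KKWWK
After op 5 paint(3,1,W):
GKKKW
KKKWW
KWKWW
KWKWW
BKKWW
KKKKK
KKWWK
KKWWK

Answer: GKKKW
KKKWW
KWKWW
KWKWW
BKKWW
KKKKK
KKWWK
KKWWK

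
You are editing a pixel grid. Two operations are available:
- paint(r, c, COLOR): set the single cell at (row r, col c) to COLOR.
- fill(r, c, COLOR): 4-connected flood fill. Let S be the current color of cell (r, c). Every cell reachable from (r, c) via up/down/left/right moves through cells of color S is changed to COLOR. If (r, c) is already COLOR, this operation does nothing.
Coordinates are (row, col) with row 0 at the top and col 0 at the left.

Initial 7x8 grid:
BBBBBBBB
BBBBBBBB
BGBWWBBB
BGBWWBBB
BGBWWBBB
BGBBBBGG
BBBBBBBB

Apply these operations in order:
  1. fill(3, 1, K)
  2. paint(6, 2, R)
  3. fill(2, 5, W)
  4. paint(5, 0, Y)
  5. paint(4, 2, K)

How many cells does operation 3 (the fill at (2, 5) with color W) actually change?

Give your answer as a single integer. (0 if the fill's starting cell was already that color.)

After op 1 fill(3,1,K) [4 cells changed]:
BBBBBBBB
BBBBBBBB
BKBWWBBB
BKBWWBBB
BKBWWBBB
BKBBBBGG
BBBBBBBB
After op 2 paint(6,2,R):
BBBBBBBB
BBBBBBBB
BKBWWBBB
BKBWWBBB
BKBWWBBB
BKBBBBGG
BBRBBBBB
After op 3 fill(2,5,W) [43 cells changed]:
WWWWWWWW
WWWWWWWW
WKWWWWWW
WKWWWWWW
WKWWWWWW
WKWWWWGG
WWRWWWWW

Answer: 43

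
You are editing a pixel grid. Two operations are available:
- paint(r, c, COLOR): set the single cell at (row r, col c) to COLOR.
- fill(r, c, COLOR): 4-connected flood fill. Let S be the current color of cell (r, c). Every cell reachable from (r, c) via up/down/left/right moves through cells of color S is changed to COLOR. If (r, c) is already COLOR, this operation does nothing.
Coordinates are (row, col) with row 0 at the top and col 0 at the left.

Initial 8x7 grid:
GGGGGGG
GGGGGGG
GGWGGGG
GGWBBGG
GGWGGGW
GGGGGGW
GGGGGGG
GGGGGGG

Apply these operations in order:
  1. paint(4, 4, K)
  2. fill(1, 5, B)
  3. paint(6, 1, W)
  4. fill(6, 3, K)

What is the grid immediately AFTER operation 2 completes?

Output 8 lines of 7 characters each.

Answer: BBBBBBB
BBBBBBB
BBWBBBB
BBWBBBB
BBWBKBW
BBBBBBW
BBBBBBB
BBBBBBB

Derivation:
After op 1 paint(4,4,K):
GGGGGGG
GGGGGGG
GGWGGGG
GGWBBGG
GGWGKGW
GGGGGGW
GGGGGGG
GGGGGGG
After op 2 fill(1,5,B) [48 cells changed]:
BBBBBBB
BBBBBBB
BBWBBBB
BBWBBBB
BBWBKBW
BBBBBBW
BBBBBBB
BBBBBBB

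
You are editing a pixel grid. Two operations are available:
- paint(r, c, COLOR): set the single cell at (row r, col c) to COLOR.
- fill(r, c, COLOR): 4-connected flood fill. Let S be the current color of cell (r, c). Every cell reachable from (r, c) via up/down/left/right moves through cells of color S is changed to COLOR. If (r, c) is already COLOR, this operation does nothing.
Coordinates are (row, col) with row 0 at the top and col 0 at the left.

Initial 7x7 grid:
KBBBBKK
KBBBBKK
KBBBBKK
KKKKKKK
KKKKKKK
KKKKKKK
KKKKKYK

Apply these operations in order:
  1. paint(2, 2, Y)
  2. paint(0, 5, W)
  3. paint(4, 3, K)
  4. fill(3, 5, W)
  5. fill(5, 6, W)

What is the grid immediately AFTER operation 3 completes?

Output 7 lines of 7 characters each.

After op 1 paint(2,2,Y):
KBBBBKK
KBBBBKK
KBYBBKK
KKKKKKK
KKKKKKK
KKKKKKK
KKKKKYK
After op 2 paint(0,5,W):
KBBBBWK
KBBBBKK
KBYBBKK
KKKKKKK
KKKKKKK
KKKKKKK
KKKKKYK
After op 3 paint(4,3,K):
KBBBBWK
KBBBBKK
KBYBBKK
KKKKKKK
KKKKKKK
KKKKKKK
KKKKKYK

Answer: KBBBBWK
KBBBBKK
KBYBBKK
KKKKKKK
KKKKKKK
KKKKKKK
KKKKKYK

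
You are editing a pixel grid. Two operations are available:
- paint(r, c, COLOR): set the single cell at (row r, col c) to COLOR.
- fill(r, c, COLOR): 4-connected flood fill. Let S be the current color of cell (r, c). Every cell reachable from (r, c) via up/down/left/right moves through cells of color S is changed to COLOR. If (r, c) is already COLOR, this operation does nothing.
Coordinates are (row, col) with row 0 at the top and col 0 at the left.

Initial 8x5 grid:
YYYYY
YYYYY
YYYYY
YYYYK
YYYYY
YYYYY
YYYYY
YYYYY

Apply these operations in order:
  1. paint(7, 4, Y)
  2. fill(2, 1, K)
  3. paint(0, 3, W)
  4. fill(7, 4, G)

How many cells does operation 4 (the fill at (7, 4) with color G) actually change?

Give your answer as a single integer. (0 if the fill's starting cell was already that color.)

Answer: 39

Derivation:
After op 1 paint(7,4,Y):
YYYYY
YYYYY
YYYYY
YYYYK
YYYYY
YYYYY
YYYYY
YYYYY
After op 2 fill(2,1,K) [39 cells changed]:
KKKKK
KKKKK
KKKKK
KKKKK
KKKKK
KKKKK
KKKKK
KKKKK
After op 3 paint(0,3,W):
KKKWK
KKKKK
KKKKK
KKKKK
KKKKK
KKKKK
KKKKK
KKKKK
After op 4 fill(7,4,G) [39 cells changed]:
GGGWG
GGGGG
GGGGG
GGGGG
GGGGG
GGGGG
GGGGG
GGGGG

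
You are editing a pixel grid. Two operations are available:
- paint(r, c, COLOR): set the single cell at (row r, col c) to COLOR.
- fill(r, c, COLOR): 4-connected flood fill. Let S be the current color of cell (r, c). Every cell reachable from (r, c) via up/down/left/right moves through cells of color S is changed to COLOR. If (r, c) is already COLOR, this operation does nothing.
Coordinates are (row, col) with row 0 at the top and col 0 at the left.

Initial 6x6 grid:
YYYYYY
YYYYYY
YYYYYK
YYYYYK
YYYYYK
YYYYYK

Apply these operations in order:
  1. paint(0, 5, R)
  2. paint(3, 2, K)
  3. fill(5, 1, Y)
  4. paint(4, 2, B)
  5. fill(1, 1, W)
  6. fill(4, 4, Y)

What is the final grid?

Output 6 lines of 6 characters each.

Answer: YYYYYR
YYYYYY
YYYYYK
YYKYYK
YYBYYK
YYYYYK

Derivation:
After op 1 paint(0,5,R):
YYYYYR
YYYYYY
YYYYYK
YYYYYK
YYYYYK
YYYYYK
After op 2 paint(3,2,K):
YYYYYR
YYYYYY
YYYYYK
YYKYYK
YYYYYK
YYYYYK
After op 3 fill(5,1,Y) [0 cells changed]:
YYYYYR
YYYYYY
YYYYYK
YYKYYK
YYYYYK
YYYYYK
After op 4 paint(4,2,B):
YYYYYR
YYYYYY
YYYYYK
YYKYYK
YYBYYK
YYYYYK
After op 5 fill(1,1,W) [29 cells changed]:
WWWWWR
WWWWWW
WWWWWK
WWKWWK
WWBWWK
WWWWWK
After op 6 fill(4,4,Y) [29 cells changed]:
YYYYYR
YYYYYY
YYYYYK
YYKYYK
YYBYYK
YYYYYK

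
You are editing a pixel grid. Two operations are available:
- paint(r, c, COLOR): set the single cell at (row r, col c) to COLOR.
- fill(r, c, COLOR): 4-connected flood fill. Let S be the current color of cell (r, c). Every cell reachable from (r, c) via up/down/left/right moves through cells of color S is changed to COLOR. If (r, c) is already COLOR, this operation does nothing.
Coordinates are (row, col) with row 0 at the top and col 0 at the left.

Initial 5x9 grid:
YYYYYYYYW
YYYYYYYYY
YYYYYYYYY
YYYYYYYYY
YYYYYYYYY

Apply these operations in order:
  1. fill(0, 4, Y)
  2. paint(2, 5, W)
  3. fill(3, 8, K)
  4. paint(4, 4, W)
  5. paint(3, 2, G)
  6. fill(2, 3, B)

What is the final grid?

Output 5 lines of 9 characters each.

Answer: BBBBBBBBW
BBBBBBBBB
BBBBBWBBB
BBGBBBBBB
BBBBWBBBB

Derivation:
After op 1 fill(0,4,Y) [0 cells changed]:
YYYYYYYYW
YYYYYYYYY
YYYYYYYYY
YYYYYYYYY
YYYYYYYYY
After op 2 paint(2,5,W):
YYYYYYYYW
YYYYYYYYY
YYYYYWYYY
YYYYYYYYY
YYYYYYYYY
After op 3 fill(3,8,K) [43 cells changed]:
KKKKKKKKW
KKKKKKKKK
KKKKKWKKK
KKKKKKKKK
KKKKKKKKK
After op 4 paint(4,4,W):
KKKKKKKKW
KKKKKKKKK
KKKKKWKKK
KKKKKKKKK
KKKKWKKKK
After op 5 paint(3,2,G):
KKKKKKKKW
KKKKKKKKK
KKKKKWKKK
KKGKKKKKK
KKKKWKKKK
After op 6 fill(2,3,B) [41 cells changed]:
BBBBBBBBW
BBBBBBBBB
BBBBBWBBB
BBGBBBBBB
BBBBWBBBB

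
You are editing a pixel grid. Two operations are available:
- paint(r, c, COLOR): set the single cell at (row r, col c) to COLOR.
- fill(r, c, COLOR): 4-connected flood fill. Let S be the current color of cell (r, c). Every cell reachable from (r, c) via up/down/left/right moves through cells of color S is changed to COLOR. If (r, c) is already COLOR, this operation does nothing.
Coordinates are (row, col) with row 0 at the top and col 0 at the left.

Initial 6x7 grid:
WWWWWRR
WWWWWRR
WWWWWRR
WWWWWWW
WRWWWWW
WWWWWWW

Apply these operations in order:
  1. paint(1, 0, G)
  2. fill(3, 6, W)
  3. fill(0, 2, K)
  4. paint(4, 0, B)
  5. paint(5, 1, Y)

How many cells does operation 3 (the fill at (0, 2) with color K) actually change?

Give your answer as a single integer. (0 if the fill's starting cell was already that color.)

After op 1 paint(1,0,G):
WWWWWRR
GWWWWRR
WWWWWRR
WWWWWWW
WRWWWWW
WWWWWWW
After op 2 fill(3,6,W) [0 cells changed]:
WWWWWRR
GWWWWRR
WWWWWRR
WWWWWWW
WRWWWWW
WWWWWWW
After op 3 fill(0,2,K) [34 cells changed]:
KKKKKRR
GKKKKRR
KKKKKRR
KKKKKKK
KRKKKKK
KKKKKKK

Answer: 34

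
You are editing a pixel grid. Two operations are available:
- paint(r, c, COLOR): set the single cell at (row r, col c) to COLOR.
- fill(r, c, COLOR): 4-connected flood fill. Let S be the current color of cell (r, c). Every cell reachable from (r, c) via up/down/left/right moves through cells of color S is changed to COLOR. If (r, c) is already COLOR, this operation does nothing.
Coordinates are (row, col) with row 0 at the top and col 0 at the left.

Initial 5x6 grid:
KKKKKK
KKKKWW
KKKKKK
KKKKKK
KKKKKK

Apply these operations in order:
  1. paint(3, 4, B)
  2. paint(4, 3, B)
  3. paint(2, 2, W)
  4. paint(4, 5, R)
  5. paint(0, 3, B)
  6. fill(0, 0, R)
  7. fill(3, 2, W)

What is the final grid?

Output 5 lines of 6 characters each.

Answer: WWWBKK
WWWWWW
WWWWWW
WWWWBW
WWWBKW

Derivation:
After op 1 paint(3,4,B):
KKKKKK
KKKKWW
KKKKKK
KKKKBK
KKKKKK
After op 2 paint(4,3,B):
KKKKKK
KKKKWW
KKKKKK
KKKKBK
KKKBKK
After op 3 paint(2,2,W):
KKKKKK
KKKKWW
KKWKKK
KKKKBK
KKKBKK
After op 4 paint(4,5,R):
KKKKKK
KKKKWW
KKWKKK
KKKKBK
KKKBKR
After op 5 paint(0,3,B):
KKKBKK
KKKKWW
KKWKKK
KKKKBK
KKKBKR
After op 6 fill(0,0,R) [20 cells changed]:
RRRBKK
RRRRWW
RRWRRR
RRRRBR
RRRBKR
After op 7 fill(3,2,W) [21 cells changed]:
WWWBKK
WWWWWW
WWWWWW
WWWWBW
WWWBKW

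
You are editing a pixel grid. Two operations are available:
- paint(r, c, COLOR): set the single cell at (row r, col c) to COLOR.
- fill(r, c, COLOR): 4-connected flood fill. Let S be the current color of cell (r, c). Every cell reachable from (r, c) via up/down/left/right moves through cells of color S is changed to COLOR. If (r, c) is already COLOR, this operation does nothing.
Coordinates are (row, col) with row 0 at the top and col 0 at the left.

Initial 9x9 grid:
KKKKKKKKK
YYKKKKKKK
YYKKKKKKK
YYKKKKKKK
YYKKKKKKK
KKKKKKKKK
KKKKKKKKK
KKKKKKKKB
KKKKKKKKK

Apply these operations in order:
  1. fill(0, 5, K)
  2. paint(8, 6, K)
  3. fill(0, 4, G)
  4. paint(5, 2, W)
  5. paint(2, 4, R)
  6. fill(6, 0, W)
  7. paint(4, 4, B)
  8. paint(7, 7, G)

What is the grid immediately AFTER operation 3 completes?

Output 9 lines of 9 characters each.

After op 1 fill(0,5,K) [0 cells changed]:
KKKKKKKKK
YYKKKKKKK
YYKKKKKKK
YYKKKKKKK
YYKKKKKKK
KKKKKKKKK
KKKKKKKKK
KKKKKKKKB
KKKKKKKKK
After op 2 paint(8,6,K):
KKKKKKKKK
YYKKKKKKK
YYKKKKKKK
YYKKKKKKK
YYKKKKKKK
KKKKKKKKK
KKKKKKKKK
KKKKKKKKB
KKKKKKKKK
After op 3 fill(0,4,G) [72 cells changed]:
GGGGGGGGG
YYGGGGGGG
YYGGGGGGG
YYGGGGGGG
YYGGGGGGG
GGGGGGGGG
GGGGGGGGG
GGGGGGGGB
GGGGGGGGG

Answer: GGGGGGGGG
YYGGGGGGG
YYGGGGGGG
YYGGGGGGG
YYGGGGGGG
GGGGGGGGG
GGGGGGGGG
GGGGGGGGB
GGGGGGGGG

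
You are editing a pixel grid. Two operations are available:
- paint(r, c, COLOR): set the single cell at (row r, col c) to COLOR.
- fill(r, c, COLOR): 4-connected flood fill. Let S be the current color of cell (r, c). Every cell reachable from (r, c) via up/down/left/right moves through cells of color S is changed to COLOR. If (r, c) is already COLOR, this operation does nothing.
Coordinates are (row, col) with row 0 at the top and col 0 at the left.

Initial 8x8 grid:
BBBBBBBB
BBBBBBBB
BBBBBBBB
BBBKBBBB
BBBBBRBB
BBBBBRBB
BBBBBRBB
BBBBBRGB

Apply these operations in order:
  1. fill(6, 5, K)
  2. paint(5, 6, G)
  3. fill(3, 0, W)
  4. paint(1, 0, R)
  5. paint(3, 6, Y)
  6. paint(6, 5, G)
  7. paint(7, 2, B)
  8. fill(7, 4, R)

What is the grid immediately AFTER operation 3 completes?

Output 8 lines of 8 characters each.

After op 1 fill(6,5,K) [4 cells changed]:
BBBBBBBB
BBBBBBBB
BBBBBBBB
BBBKBBBB
BBBBBKBB
BBBBBKBB
BBBBBKBB
BBBBBKGB
After op 2 paint(5,6,G):
BBBBBBBB
BBBBBBBB
BBBBBBBB
BBBKBBBB
BBBBBKBB
BBBBBKGB
BBBBBKBB
BBBBBKGB
After op 3 fill(3,0,W) [57 cells changed]:
WWWWWWWW
WWWWWWWW
WWWWWWWW
WWWKWWWW
WWWWWKWW
WWWWWKGW
WWWWWKWW
WWWWWKGW

Answer: WWWWWWWW
WWWWWWWW
WWWWWWWW
WWWKWWWW
WWWWWKWW
WWWWWKGW
WWWWWKWW
WWWWWKGW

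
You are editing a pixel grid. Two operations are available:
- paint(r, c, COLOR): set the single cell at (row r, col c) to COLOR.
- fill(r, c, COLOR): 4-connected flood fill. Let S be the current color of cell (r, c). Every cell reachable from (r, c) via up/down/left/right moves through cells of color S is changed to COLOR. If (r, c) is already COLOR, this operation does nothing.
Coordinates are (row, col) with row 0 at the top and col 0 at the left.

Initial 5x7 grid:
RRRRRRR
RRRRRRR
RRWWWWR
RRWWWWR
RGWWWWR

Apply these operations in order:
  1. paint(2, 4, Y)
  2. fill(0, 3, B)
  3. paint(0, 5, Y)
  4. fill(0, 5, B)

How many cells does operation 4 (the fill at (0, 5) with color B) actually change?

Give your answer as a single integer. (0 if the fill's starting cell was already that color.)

Answer: 1

Derivation:
After op 1 paint(2,4,Y):
RRRRRRR
RRRRRRR
RRWWYWR
RRWWWWR
RGWWWWR
After op 2 fill(0,3,B) [22 cells changed]:
BBBBBBB
BBBBBBB
BBWWYWB
BBWWWWB
BGWWWWB
After op 3 paint(0,5,Y):
BBBBBYB
BBBBBBB
BBWWYWB
BBWWWWB
BGWWWWB
After op 4 fill(0,5,B) [1 cells changed]:
BBBBBBB
BBBBBBB
BBWWYWB
BBWWWWB
BGWWWWB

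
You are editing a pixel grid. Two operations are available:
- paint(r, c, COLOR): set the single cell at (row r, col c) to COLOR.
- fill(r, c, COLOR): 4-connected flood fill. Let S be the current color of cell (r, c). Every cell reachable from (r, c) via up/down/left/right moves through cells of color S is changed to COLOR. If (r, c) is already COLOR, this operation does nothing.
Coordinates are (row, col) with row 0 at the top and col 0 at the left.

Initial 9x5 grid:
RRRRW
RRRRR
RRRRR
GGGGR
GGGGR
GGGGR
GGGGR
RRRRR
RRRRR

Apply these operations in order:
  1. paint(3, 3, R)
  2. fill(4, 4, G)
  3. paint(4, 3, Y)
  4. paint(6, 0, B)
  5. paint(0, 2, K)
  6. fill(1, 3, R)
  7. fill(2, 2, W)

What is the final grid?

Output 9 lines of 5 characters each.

Answer: WWKWW
WWWWW
WWWWW
WWWWW
WWWYW
WWWWW
BWWWW
WWWWW
WWWWW

Derivation:
After op 1 paint(3,3,R):
RRRRW
RRRRR
RRRRR
GGGRR
GGGGR
GGGGR
GGGGR
RRRRR
RRRRR
After op 2 fill(4,4,G) [29 cells changed]:
GGGGW
GGGGG
GGGGG
GGGGG
GGGGG
GGGGG
GGGGG
GGGGG
GGGGG
After op 3 paint(4,3,Y):
GGGGW
GGGGG
GGGGG
GGGGG
GGGYG
GGGGG
GGGGG
GGGGG
GGGGG
After op 4 paint(6,0,B):
GGGGW
GGGGG
GGGGG
GGGGG
GGGYG
GGGGG
BGGGG
GGGGG
GGGGG
After op 5 paint(0,2,K):
GGKGW
GGGGG
GGGGG
GGGGG
GGGYG
GGGGG
BGGGG
GGGGG
GGGGG
After op 6 fill(1,3,R) [41 cells changed]:
RRKRW
RRRRR
RRRRR
RRRRR
RRRYR
RRRRR
BRRRR
RRRRR
RRRRR
After op 7 fill(2,2,W) [41 cells changed]:
WWKWW
WWWWW
WWWWW
WWWWW
WWWYW
WWWWW
BWWWW
WWWWW
WWWWW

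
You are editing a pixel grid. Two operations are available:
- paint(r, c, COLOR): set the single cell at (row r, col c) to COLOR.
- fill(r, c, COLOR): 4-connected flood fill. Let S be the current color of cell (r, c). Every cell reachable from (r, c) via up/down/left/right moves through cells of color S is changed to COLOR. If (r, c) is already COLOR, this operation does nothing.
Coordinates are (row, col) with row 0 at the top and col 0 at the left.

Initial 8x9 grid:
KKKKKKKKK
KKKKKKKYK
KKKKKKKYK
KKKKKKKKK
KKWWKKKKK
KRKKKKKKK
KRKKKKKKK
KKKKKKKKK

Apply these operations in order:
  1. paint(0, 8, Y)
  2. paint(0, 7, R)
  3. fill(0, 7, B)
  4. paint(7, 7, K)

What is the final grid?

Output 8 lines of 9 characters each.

After op 1 paint(0,8,Y):
KKKKKKKKY
KKKKKKKYK
KKKKKKKYK
KKKKKKKKK
KKWWKKKKK
KRKKKKKKK
KRKKKKKKK
KKKKKKKKK
After op 2 paint(0,7,R):
KKKKKKKRY
KKKKKKKYK
KKKKKKKYK
KKKKKKKKK
KKWWKKKKK
KRKKKKKKK
KRKKKKKKK
KKKKKKKKK
After op 3 fill(0,7,B) [1 cells changed]:
KKKKKKKBY
KKKKKKKYK
KKKKKKKYK
KKKKKKKKK
KKWWKKKKK
KRKKKKKKK
KRKKKKKKK
KKKKKKKKK
After op 4 paint(7,7,K):
KKKKKKKBY
KKKKKKKYK
KKKKKKKYK
KKKKKKKKK
KKWWKKKKK
KRKKKKKKK
KRKKKKKKK
KKKKKKKKK

Answer: KKKKKKKBY
KKKKKKKYK
KKKKKKKYK
KKKKKKKKK
KKWWKKKKK
KRKKKKKKK
KRKKKKKKK
KKKKKKKKK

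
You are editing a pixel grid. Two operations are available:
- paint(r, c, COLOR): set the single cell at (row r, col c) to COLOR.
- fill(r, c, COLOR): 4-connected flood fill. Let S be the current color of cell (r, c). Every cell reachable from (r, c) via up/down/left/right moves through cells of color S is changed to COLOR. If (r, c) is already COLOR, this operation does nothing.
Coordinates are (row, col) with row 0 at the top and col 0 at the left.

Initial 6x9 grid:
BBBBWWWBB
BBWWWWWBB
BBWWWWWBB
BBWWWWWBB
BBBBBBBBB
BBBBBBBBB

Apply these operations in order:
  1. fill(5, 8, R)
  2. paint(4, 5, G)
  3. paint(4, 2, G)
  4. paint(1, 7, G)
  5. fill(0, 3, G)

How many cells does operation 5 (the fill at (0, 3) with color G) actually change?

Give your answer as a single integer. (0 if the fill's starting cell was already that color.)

Answer: 33

Derivation:
After op 1 fill(5,8,R) [36 cells changed]:
RRRRWWWRR
RRWWWWWRR
RRWWWWWRR
RRWWWWWRR
RRRRRRRRR
RRRRRRRRR
After op 2 paint(4,5,G):
RRRRWWWRR
RRWWWWWRR
RRWWWWWRR
RRWWWWWRR
RRRRRGRRR
RRRRRRRRR
After op 3 paint(4,2,G):
RRRRWWWRR
RRWWWWWRR
RRWWWWWRR
RRWWWWWRR
RRGRRGRRR
RRRRRRRRR
After op 4 paint(1,7,G):
RRRRWWWRR
RRWWWWWGR
RRWWWWWRR
RRWWWWWRR
RRGRRGRRR
RRRRRRRRR
After op 5 fill(0,3,G) [33 cells changed]:
GGGGWWWGG
GGWWWWWGG
GGWWWWWGG
GGWWWWWGG
GGGGGGGGG
GGGGGGGGG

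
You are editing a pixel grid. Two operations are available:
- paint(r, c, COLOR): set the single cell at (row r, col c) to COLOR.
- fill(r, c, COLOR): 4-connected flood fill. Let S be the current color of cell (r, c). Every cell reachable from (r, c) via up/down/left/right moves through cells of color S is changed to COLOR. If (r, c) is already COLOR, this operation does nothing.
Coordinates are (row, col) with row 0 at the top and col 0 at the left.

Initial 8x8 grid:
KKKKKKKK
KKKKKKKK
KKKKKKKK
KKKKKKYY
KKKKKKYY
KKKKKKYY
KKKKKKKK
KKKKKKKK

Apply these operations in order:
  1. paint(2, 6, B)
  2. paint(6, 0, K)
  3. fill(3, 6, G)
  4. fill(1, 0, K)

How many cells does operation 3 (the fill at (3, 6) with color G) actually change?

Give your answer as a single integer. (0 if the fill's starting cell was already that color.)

After op 1 paint(2,6,B):
KKKKKKKK
KKKKKKKK
KKKKKKBK
KKKKKKYY
KKKKKKYY
KKKKKKYY
KKKKKKKK
KKKKKKKK
After op 2 paint(6,0,K):
KKKKKKKK
KKKKKKKK
KKKKKKBK
KKKKKKYY
KKKKKKYY
KKKKKKYY
KKKKKKKK
KKKKKKKK
After op 3 fill(3,6,G) [6 cells changed]:
KKKKKKKK
KKKKKKKK
KKKKKKBK
KKKKKKGG
KKKKKKGG
KKKKKKGG
KKKKKKKK
KKKKKKKK

Answer: 6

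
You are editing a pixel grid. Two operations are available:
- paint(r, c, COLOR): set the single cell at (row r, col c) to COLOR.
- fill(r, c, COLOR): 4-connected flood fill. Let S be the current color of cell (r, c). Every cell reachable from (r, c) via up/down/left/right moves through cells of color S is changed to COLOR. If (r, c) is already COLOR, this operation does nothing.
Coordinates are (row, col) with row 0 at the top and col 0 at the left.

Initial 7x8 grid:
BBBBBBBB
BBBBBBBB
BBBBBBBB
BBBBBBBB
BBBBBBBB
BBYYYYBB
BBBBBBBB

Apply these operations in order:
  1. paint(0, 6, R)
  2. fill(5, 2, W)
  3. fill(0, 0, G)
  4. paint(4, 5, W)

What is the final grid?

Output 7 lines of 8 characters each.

After op 1 paint(0,6,R):
BBBBBBRB
BBBBBBBB
BBBBBBBB
BBBBBBBB
BBBBBBBB
BBYYYYBB
BBBBBBBB
After op 2 fill(5,2,W) [4 cells changed]:
BBBBBBRB
BBBBBBBB
BBBBBBBB
BBBBBBBB
BBBBBBBB
BBWWWWBB
BBBBBBBB
After op 3 fill(0,0,G) [51 cells changed]:
GGGGGGRG
GGGGGGGG
GGGGGGGG
GGGGGGGG
GGGGGGGG
GGWWWWGG
GGGGGGGG
After op 4 paint(4,5,W):
GGGGGGRG
GGGGGGGG
GGGGGGGG
GGGGGGGG
GGGGGWGG
GGWWWWGG
GGGGGGGG

Answer: GGGGGGRG
GGGGGGGG
GGGGGGGG
GGGGGGGG
GGGGGWGG
GGWWWWGG
GGGGGGGG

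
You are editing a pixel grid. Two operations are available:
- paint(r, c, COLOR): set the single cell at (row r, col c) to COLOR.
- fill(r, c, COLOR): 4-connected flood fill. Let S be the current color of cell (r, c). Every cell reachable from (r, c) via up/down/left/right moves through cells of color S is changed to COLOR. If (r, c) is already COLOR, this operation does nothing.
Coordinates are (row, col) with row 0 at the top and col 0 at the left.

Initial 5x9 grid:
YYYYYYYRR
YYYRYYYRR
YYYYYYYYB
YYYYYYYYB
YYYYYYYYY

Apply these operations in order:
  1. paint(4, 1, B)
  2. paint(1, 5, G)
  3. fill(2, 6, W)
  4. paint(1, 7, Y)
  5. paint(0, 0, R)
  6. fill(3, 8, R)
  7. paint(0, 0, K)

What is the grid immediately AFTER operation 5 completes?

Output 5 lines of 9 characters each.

After op 1 paint(4,1,B):
YYYYYYYRR
YYYRYYYRR
YYYYYYYYB
YYYYYYYYB
YBYYYYYYY
After op 2 paint(1,5,G):
YYYYYYYRR
YYYRYGYRR
YYYYYYYYB
YYYYYYYYB
YBYYYYYYY
After op 3 fill(2,6,W) [36 cells changed]:
WWWWWWWRR
WWWRWGWRR
WWWWWWWWB
WWWWWWWWB
WBWWWWWWW
After op 4 paint(1,7,Y):
WWWWWWWRR
WWWRWGWYR
WWWWWWWWB
WWWWWWWWB
WBWWWWWWW
After op 5 paint(0,0,R):
RWWWWWWRR
WWWRWGWYR
WWWWWWWWB
WWWWWWWWB
WBWWWWWWW

Answer: RWWWWWWRR
WWWRWGWYR
WWWWWWWWB
WWWWWWWWB
WBWWWWWWW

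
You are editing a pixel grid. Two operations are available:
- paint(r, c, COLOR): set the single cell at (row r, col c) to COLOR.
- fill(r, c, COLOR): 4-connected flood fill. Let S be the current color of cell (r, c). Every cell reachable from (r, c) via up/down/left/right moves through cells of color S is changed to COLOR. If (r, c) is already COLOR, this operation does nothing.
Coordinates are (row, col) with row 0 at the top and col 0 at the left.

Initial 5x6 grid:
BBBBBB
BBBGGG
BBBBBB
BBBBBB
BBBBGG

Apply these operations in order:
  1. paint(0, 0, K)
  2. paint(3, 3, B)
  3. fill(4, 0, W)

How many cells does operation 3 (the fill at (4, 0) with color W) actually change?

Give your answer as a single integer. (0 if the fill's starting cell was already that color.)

After op 1 paint(0,0,K):
KBBBBB
BBBGGG
BBBBBB
BBBBBB
BBBBGG
After op 2 paint(3,3,B):
KBBBBB
BBBGGG
BBBBBB
BBBBBB
BBBBGG
After op 3 fill(4,0,W) [24 cells changed]:
KWWWWW
WWWGGG
WWWWWW
WWWWWW
WWWWGG

Answer: 24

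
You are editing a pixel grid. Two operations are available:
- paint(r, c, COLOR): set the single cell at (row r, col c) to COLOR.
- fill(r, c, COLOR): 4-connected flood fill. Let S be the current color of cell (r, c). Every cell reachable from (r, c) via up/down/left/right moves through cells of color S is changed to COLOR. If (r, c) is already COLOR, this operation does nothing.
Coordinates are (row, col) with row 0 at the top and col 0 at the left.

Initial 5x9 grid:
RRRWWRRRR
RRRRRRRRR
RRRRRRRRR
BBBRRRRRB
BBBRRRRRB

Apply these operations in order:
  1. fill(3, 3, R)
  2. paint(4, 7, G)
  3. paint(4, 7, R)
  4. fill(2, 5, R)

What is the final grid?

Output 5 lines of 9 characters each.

Answer: RRRWWRRRR
RRRRRRRRR
RRRRRRRRR
BBBRRRRRB
BBBRRRRRB

Derivation:
After op 1 fill(3,3,R) [0 cells changed]:
RRRWWRRRR
RRRRRRRRR
RRRRRRRRR
BBBRRRRRB
BBBRRRRRB
After op 2 paint(4,7,G):
RRRWWRRRR
RRRRRRRRR
RRRRRRRRR
BBBRRRRRB
BBBRRRRGB
After op 3 paint(4,7,R):
RRRWWRRRR
RRRRRRRRR
RRRRRRRRR
BBBRRRRRB
BBBRRRRRB
After op 4 fill(2,5,R) [0 cells changed]:
RRRWWRRRR
RRRRRRRRR
RRRRRRRRR
BBBRRRRRB
BBBRRRRRB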